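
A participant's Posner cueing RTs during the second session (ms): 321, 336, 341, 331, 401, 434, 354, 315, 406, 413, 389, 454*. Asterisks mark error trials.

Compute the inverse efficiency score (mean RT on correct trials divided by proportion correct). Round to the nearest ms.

401 ms

Correct trials (n=11): 321, 336, 341, 331, 401, 434, 354, 315, 406, 413, 389
Mean correct RT = 4041/11 = 367.3636 ms
Proportion correct = 11/12
IES = 367.3636 / (11/12) = 400.760 ms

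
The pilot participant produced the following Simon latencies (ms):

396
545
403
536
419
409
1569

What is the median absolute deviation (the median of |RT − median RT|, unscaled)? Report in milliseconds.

23 ms

Sorted: 396, 403, 409, 419, 536, 545, 1569 → median = 419
|x − 419|: 23, 126, 16, 117, 0, 10, 1150
Sorted deviations: 0, 10, 16, 23, 117, 126, 1150 → MAD = 23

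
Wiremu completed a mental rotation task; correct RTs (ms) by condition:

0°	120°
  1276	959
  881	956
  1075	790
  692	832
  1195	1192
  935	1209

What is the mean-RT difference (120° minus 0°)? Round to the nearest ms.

-19 ms

M(0°) = 6054/6 = 1009.000
M(120°) = 5938/6 = 989.667
Difference = 989.667 − 1009.000 = -19.333 ms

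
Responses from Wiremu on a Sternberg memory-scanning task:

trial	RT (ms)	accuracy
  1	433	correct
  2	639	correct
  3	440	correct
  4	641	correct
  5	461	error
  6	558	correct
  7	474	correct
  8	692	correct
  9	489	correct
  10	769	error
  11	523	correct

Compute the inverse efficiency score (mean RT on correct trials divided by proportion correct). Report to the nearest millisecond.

Correct trials (n=9): 433, 639, 440, 641, 558, 474, 692, 489, 523
Mean correct RT = 4889/9 = 543.2222 ms
Proportion correct = 9/11
IES = 543.2222 / (9/11) = 663.938 ms

664 ms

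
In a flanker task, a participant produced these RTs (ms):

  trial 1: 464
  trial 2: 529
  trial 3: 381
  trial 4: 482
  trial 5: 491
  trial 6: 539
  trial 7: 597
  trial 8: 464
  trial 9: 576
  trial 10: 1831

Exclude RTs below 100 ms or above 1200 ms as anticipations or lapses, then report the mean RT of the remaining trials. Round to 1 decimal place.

502.6 ms

Excluded: 1831
Retained (n=9): Σ = 4523
Mean = 4523/9 = 502.5556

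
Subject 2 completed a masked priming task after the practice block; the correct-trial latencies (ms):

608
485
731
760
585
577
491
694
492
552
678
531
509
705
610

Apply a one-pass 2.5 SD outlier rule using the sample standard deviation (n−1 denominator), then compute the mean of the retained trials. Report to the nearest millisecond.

n = 15, ΣRT = 9008, M = 600.533
Σ(x−M)² = 121735.73; s = √(121735.73/14) = 93.249
Cutoffs: 600.533 ± 2.5·93.249 → [367.4, 833.7]
No RTs fall outside the cutoffs; all 15 retained. Mean = 9008/15 = 600.533

601 ms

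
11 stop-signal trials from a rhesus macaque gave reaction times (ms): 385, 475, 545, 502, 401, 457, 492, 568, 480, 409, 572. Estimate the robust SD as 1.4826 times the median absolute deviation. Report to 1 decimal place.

Sorted: 385, 401, 409, 457, 475, 480, 492, 502, 545, 568, 572 → median = 480
|x − 480| sorted: 0, 5, 12, 22, 23, 65, 71, 79, 88, 92, 95 → MAD = 65
Robust SD ≈ 1.4826 × 65 = 96.369

96.4 ms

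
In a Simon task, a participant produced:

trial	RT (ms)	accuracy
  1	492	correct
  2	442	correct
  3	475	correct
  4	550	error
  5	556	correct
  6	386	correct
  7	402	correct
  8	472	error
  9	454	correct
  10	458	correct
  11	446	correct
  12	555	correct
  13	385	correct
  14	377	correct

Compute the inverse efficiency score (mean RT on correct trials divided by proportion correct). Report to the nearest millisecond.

Correct trials (n=12): 492, 442, 475, 556, 386, 402, 454, 458, 446, 555, 385, 377
Mean correct RT = 5428/12 = 452.3333 ms
Proportion correct = 12/14
IES = 452.3333 / (12/14) = 527.722 ms

528 ms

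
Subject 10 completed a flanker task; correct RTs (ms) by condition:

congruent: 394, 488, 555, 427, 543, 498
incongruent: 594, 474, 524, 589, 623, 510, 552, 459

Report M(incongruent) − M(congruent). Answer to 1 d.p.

M(congruent) = 2905/6 = 484.167
M(incongruent) = 4325/8 = 540.625
Difference = 540.625 − 484.167 = 56.458 ms

56.5 ms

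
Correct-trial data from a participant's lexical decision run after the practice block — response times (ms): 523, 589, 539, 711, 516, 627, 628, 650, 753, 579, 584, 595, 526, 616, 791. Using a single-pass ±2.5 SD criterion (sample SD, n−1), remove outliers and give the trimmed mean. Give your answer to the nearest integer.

615 ms

n = 15, ΣRT = 9227, M = 615.133
Σ(x−M)² = 96069.73; s = √(96069.73/14) = 82.838
Cutoffs: 615.133 ± 2.5·82.838 → [408.0, 822.2]
No RTs fall outside the cutoffs; all 15 retained. Mean = 9227/15 = 615.133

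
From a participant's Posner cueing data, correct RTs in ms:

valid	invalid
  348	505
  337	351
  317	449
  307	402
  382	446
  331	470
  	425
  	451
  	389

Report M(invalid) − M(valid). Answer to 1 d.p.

95.0 ms

M(valid) = 2022/6 = 337.000
M(invalid) = 3888/9 = 432.000
Difference = 432.000 − 337.000 = 95.000 ms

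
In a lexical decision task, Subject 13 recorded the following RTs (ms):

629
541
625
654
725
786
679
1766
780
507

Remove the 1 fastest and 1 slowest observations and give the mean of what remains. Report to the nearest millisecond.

Sorted: 507, 541, 625, 629, 654, 679, 725, 780, 786, 1766
Drop lowest 1 (507) and highest 1 (1766)
Remaining (n=8): Σ = 5419, mean = 5419/8 = 677.375

677 ms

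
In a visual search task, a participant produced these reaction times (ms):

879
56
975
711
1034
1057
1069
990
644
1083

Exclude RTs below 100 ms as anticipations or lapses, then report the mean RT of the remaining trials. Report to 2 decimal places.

Excluded: 56
Retained (n=9): Σ = 8442
Mean = 8442/9 = 938.0000

938.00 ms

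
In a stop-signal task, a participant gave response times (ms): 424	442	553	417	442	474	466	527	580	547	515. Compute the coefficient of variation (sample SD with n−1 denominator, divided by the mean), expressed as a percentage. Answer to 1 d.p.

n = 11, Σ = 5387, M = 489.7273
Σ(x−M)² = 32436.182; s = √(32436.182/10) = 56.9528
CV = 56.9528 / 489.7273 = 0.11629 = 11.629%

11.6%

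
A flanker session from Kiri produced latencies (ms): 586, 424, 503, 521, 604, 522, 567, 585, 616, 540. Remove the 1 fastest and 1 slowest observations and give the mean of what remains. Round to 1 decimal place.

Sorted: 424, 503, 521, 522, 540, 567, 585, 586, 604, 616
Drop lowest 1 (424) and highest 1 (616)
Remaining (n=8): Σ = 4428, mean = 4428/8 = 553.500

553.5 ms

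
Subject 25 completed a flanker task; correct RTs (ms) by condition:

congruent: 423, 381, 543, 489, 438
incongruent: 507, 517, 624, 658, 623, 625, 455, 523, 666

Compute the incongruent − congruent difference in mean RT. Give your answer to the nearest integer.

M(congruent) = 2274/5 = 454.800
M(incongruent) = 5198/9 = 577.556
Difference = 577.556 − 454.800 = 122.756 ms

123 ms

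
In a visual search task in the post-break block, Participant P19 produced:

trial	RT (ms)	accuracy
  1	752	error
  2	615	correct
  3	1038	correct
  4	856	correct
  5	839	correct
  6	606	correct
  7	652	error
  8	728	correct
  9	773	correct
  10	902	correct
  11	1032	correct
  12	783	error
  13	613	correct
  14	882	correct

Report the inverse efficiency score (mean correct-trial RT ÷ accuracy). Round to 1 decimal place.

1027.9 ms

Correct trials (n=11): 615, 1038, 856, 839, 606, 728, 773, 902, 1032, 613, 882
Mean correct RT = 8884/11 = 807.6364 ms
Proportion correct = 11/14
IES = 807.6364 / (11/14) = 1027.901 ms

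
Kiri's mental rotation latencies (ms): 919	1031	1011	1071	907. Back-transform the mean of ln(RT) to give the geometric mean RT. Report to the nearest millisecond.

ln(RT): 6.8233, 6.9383, 6.9187, 6.9763, 6.8101
Mean ln(RT) = 34.4668/5 = 6.89335
Geometric mean = exp(6.89335) = 985.70 ms

986 ms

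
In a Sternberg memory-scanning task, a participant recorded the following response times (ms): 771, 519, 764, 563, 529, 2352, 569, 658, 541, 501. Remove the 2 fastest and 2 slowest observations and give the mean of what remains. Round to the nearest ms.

604 ms

Sorted: 501, 519, 529, 541, 563, 569, 658, 764, 771, 2352
Drop lowest 2 (501, 519) and highest 2 (771, 2352)
Remaining (n=6): Σ = 3624, mean = 3624/6 = 604.000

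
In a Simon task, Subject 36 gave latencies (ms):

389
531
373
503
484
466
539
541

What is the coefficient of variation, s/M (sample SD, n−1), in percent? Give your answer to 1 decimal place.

13.7%

n = 8, Σ = 3826, M = 478.2500
Σ(x−M)² = 30249.500; s = √(30249.500/7) = 65.7370
CV = 65.7370 / 478.2500 = 0.13745 = 13.745%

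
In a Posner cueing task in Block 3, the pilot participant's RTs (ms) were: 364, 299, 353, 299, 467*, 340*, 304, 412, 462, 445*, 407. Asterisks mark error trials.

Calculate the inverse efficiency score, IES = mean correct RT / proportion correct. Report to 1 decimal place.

498.4 ms

Correct trials (n=8): 364, 299, 353, 299, 304, 412, 462, 407
Mean correct RT = 2900/8 = 362.5000 ms
Proportion correct = 8/11
IES = 362.5000 / (8/11) = 498.438 ms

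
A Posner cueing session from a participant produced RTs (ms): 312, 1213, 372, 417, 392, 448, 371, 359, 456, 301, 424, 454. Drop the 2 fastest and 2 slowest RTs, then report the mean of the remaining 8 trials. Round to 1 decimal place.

404.6 ms

Sorted: 301, 312, 359, 371, 372, 392, 417, 424, 448, 454, 456, 1213
Drop lowest 2 (301, 312) and highest 2 (456, 1213)
Remaining (n=8): Σ = 3237, mean = 3237/8 = 404.625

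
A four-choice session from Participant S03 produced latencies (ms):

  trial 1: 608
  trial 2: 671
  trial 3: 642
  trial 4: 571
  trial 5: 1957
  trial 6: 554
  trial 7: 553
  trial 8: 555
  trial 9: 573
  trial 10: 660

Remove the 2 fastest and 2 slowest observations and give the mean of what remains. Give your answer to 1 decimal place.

601.5 ms

Sorted: 553, 554, 555, 571, 573, 608, 642, 660, 671, 1957
Drop lowest 2 (553, 554) and highest 2 (671, 1957)
Remaining (n=6): Σ = 3609, mean = 3609/6 = 601.500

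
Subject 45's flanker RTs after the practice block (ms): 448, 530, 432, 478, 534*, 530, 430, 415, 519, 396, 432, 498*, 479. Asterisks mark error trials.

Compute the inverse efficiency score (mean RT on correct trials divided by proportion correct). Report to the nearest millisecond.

Correct trials (n=11): 448, 530, 432, 478, 530, 430, 415, 519, 396, 432, 479
Mean correct RT = 5089/11 = 462.6364 ms
Proportion correct = 11/13
IES = 462.6364 / (11/13) = 546.752 ms

547 ms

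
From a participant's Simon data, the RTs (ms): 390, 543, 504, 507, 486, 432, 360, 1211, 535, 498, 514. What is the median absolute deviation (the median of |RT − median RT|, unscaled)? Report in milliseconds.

Sorted: 360, 390, 432, 486, 498, 504, 507, 514, 535, 543, 1211 → median = 504
|x − 504|: 114, 39, 0, 3, 18, 72, 144, 707, 31, 6, 10
Sorted deviations: 0, 3, 6, 10, 18, 31, 39, 72, 114, 144, 707 → MAD = 31

31 ms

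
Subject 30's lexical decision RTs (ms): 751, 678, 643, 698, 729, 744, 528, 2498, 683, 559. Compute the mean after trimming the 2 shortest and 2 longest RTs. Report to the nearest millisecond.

696 ms

Sorted: 528, 559, 643, 678, 683, 698, 729, 744, 751, 2498
Drop lowest 2 (528, 559) and highest 2 (751, 2498)
Remaining (n=6): Σ = 4175, mean = 4175/6 = 695.833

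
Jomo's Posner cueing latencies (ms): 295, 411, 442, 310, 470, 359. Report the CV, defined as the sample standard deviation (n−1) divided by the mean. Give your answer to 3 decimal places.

0.187

n = 6, Σ = 2287, M = 381.1667
Σ(x−M)² = 25462.833; s = √(25462.833/5) = 71.3622
CV = 71.3622 / 381.1667 = 0.18722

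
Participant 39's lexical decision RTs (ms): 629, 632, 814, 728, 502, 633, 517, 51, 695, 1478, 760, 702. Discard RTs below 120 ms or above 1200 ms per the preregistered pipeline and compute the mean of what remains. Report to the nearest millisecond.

Excluded: 51, 1478
Retained (n=10): Σ = 6612
Mean = 6612/10 = 661.2000

661 ms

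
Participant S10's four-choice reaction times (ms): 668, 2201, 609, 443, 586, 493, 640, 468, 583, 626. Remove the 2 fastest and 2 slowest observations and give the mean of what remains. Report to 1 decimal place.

Sorted: 443, 468, 493, 583, 586, 609, 626, 640, 668, 2201
Drop lowest 2 (443, 468) and highest 2 (668, 2201)
Remaining (n=6): Σ = 3537, mean = 3537/6 = 589.500

589.5 ms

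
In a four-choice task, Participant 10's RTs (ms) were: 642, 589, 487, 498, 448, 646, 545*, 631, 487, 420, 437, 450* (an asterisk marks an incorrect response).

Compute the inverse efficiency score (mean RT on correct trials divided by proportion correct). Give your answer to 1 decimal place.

634.2 ms

Correct trials (n=10): 642, 589, 487, 498, 448, 646, 631, 487, 420, 437
Mean correct RT = 5285/10 = 528.5000 ms
Proportion correct = 10/12
IES = 528.5000 / (10/12) = 634.200 ms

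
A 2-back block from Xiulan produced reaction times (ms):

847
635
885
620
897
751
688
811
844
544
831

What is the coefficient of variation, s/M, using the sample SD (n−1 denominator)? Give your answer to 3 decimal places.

n = 11, Σ = 8353, M = 759.3636
Σ(x−M)² = 143802.545; s = √(143802.545/10) = 119.9177
CV = 119.9177 / 759.3636 = 0.15792

0.158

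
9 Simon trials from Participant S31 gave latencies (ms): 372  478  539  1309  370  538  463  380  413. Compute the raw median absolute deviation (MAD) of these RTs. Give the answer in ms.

Sorted: 370, 372, 380, 413, 463, 478, 538, 539, 1309 → median = 463
|x − 463|: 91, 15, 76, 846, 93, 75, 0, 83, 50
Sorted deviations: 0, 15, 50, 75, 76, 83, 91, 93, 846 → MAD = 76

76 ms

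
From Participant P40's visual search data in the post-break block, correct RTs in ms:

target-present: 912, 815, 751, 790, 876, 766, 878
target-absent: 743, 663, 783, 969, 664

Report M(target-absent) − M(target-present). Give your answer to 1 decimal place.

M(target-present) = 5788/7 = 826.857
M(target-absent) = 3822/5 = 764.400
Difference = 764.400 − 826.857 = -62.457 ms

-62.5 ms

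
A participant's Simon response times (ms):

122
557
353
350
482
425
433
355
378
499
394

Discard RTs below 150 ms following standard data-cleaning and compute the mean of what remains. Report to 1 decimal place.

422.6 ms

Excluded: 122
Retained (n=10): Σ = 4226
Mean = 4226/10 = 422.6000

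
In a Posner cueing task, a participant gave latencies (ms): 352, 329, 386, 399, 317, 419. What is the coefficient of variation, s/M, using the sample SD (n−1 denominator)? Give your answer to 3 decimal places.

n = 6, Σ = 2202, M = 367.0000
Σ(x−M)² = 8258.000; s = √(8258.000/5) = 40.6399
CV = 40.6399 / 367.0000 = 0.11074

0.111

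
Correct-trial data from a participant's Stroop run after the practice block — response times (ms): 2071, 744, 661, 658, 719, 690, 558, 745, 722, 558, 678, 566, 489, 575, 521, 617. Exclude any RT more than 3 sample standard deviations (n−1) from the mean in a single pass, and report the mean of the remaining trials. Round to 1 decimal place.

n = 16, ΣRT = 11572, M = 723.250
Σ(x−M)² = 2037027.00; s = √(2037027.00/15) = 368.513
Cutoffs: 723.250 ± 3·368.513 → [-382.3, 1828.8]
Outside: 2071 → excluded.
Retained (n=15): Σ = 9501, mean = 9501/15 = 633.400

633.4 ms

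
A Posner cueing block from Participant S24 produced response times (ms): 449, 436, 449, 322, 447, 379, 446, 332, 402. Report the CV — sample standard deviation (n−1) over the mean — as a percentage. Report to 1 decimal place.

n = 9, Σ = 3662, M = 406.8889
Σ(x−M)² = 21148.889; s = √(21148.889/8) = 51.4161
CV = 51.4161 / 406.8889 = 0.12636 = 12.636%

12.6%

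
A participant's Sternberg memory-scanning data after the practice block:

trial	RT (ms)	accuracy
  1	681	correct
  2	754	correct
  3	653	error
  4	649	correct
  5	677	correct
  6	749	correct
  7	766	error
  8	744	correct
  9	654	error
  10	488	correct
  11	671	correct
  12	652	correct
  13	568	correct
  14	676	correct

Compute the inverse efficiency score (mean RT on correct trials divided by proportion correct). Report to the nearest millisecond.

Correct trials (n=11): 681, 754, 649, 677, 749, 744, 488, 671, 652, 568, 676
Mean correct RT = 7309/11 = 664.4545 ms
Proportion correct = 11/14
IES = 664.4545 / (11/14) = 845.669 ms

846 ms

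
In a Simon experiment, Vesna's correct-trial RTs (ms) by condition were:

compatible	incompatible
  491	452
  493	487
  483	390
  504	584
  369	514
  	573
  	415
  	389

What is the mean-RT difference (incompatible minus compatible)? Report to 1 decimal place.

M(compatible) = 2340/5 = 468.000
M(incompatible) = 3804/8 = 475.500
Difference = 475.500 − 468.000 = 7.500 ms

7.5 ms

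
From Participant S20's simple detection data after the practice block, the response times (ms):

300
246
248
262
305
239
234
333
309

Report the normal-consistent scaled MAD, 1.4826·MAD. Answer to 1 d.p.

41.5 ms

Sorted: 234, 239, 246, 248, 262, 300, 305, 309, 333 → median = 262
|x − 262| sorted: 0, 14, 16, 23, 28, 38, 43, 47, 71 → MAD = 28
Robust SD ≈ 1.4826 × 28 = 41.513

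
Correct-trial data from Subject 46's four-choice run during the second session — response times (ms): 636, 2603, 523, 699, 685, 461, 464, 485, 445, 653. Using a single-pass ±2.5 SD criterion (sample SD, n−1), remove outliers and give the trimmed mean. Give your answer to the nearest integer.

561 ms

n = 10, ΣRT = 7654, M = 765.400
Σ(x−M)² = 3840564.40; s = √(3840564.40/9) = 653.245
Cutoffs: 765.400 ± 2.5·653.245 → [-867.7, 2398.5]
Outside: 2603 → excluded.
Retained (n=9): Σ = 5051, mean = 5051/9 = 561.222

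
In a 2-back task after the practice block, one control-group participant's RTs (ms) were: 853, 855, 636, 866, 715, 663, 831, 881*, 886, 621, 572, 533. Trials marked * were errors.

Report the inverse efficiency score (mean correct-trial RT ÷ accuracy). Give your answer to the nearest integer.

Correct trials (n=11): 853, 855, 636, 866, 715, 663, 831, 886, 621, 572, 533
Mean correct RT = 8031/11 = 730.0909 ms
Proportion correct = 11/12
IES = 730.0909 / (11/12) = 796.463 ms

796 ms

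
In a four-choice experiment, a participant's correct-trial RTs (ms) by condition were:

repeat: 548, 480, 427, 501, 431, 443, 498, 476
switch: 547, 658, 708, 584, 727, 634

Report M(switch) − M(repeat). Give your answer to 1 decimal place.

M(repeat) = 3804/8 = 475.500
M(switch) = 3858/6 = 643.000
Difference = 643.000 − 475.500 = 167.500 ms

167.5 ms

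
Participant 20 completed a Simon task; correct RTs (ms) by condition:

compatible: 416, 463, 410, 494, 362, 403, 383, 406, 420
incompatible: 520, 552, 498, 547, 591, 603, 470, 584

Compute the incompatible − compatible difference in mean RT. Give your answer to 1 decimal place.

M(compatible) = 3757/9 = 417.444
M(incompatible) = 4365/8 = 545.625
Difference = 545.625 − 417.444 = 128.181 ms

128.2 ms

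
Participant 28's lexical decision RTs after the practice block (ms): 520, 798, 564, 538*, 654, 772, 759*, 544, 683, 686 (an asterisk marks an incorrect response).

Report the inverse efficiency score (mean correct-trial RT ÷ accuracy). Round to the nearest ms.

Correct trials (n=8): 520, 798, 564, 654, 772, 544, 683, 686
Mean correct RT = 5221/8 = 652.6250 ms
Proportion correct = 8/10
IES = 652.6250 / (8/10) = 815.781 ms

816 ms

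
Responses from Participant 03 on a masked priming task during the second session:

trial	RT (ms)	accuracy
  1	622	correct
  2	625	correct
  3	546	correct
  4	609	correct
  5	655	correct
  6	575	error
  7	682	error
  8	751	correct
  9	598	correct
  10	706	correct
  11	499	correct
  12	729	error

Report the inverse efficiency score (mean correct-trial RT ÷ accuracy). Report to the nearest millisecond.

831 ms

Correct trials (n=9): 622, 625, 546, 609, 655, 751, 598, 706, 499
Mean correct RT = 5611/9 = 623.4444 ms
Proportion correct = 9/12
IES = 623.4444 / (9/12) = 831.259 ms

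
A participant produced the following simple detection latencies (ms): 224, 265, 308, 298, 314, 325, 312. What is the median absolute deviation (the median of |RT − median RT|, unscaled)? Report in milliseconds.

10 ms

Sorted: 224, 265, 298, 308, 312, 314, 325 → median = 308
|x − 308|: 84, 43, 0, 10, 6, 17, 4
Sorted deviations: 0, 4, 6, 10, 17, 43, 84 → MAD = 10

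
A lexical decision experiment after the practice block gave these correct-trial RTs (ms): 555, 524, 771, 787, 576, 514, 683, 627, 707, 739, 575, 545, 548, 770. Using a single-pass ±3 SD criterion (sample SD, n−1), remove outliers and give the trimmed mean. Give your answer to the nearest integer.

n = 14, ΣRT = 8921, M = 637.214
Σ(x−M)² = 134236.36; s = √(134236.36/13) = 101.616
Cutoffs: 637.214 ± 3·101.616 → [332.4, 942.1]
No RTs fall outside the cutoffs; all 14 retained. Mean = 8921/14 = 637.214

637 ms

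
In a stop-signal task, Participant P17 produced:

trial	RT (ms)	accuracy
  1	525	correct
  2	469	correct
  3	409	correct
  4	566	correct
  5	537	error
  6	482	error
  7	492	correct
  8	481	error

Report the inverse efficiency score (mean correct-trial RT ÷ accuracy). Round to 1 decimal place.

Correct trials (n=5): 525, 469, 409, 566, 492
Mean correct RT = 2461/5 = 492.2000 ms
Proportion correct = 5/8
IES = 492.2000 / (5/8) = 787.520 ms

787.5 ms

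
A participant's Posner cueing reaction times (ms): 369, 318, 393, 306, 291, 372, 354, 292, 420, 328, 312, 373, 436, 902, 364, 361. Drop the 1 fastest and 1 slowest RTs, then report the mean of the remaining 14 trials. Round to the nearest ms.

357 ms

Sorted: 291, 292, 306, 312, 318, 328, 354, 361, 364, 369, 372, 373, 393, 420, 436, 902
Drop lowest 1 (291) and highest 1 (902)
Remaining (n=14): Σ = 4998, mean = 4998/14 = 357.000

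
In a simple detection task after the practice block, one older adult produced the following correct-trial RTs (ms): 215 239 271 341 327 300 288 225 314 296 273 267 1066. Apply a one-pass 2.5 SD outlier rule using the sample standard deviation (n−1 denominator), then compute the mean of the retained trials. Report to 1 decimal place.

n = 13, ΣRT = 4422, M = 340.154
Σ(x−M)² = 587791.69; s = √(587791.69/12) = 221.320
Cutoffs: 340.154 ± 2.5·221.320 → [-213.1, 893.5]
Outside: 1066 → excluded.
Retained (n=12): Σ = 3356, mean = 3356/12 = 279.667

279.7 ms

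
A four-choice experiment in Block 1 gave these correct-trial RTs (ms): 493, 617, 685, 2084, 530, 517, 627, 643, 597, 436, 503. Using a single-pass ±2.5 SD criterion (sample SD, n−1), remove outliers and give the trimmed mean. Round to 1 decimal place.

564.8 ms

n = 11, ΣRT = 7732, M = 702.909
Σ(x−M)² = 2155406.91; s = √(2155406.91/10) = 464.264
Cutoffs: 702.909 ± 2.5·464.264 → [-457.7, 1863.6]
Outside: 2084 → excluded.
Retained (n=10): Σ = 5648, mean = 5648/10 = 564.800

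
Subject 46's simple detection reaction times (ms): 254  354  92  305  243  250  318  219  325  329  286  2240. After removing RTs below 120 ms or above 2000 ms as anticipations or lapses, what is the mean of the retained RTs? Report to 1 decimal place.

288.3 ms

Excluded: 92, 2240
Retained (n=10): Σ = 2883
Mean = 2883/10 = 288.3000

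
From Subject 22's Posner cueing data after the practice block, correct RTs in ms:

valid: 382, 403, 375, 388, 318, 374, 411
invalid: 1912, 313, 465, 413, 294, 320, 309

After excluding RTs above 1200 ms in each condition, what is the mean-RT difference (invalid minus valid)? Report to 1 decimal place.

invalid: exclude 1912
M(valid) = 2651/7 = 378.714
M(invalid) = 2114/6 = 352.333
Difference = 352.333 − 378.714 = -26.381 ms

-26.4 ms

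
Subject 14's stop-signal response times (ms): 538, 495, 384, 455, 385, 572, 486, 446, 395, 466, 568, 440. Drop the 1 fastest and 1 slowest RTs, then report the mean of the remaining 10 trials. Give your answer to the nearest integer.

Sorted: 384, 385, 395, 440, 446, 455, 466, 486, 495, 538, 568, 572
Drop lowest 1 (384) and highest 1 (572)
Remaining (n=10): Σ = 4674, mean = 4674/10 = 467.400

467 ms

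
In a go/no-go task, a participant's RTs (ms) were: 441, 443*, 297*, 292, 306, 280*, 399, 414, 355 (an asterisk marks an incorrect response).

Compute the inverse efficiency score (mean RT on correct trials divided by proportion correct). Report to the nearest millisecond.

552 ms

Correct trials (n=6): 441, 292, 306, 399, 414, 355
Mean correct RT = 2207/6 = 367.8333 ms
Proportion correct = 6/9
IES = 367.8333 / (6/9) = 551.750 ms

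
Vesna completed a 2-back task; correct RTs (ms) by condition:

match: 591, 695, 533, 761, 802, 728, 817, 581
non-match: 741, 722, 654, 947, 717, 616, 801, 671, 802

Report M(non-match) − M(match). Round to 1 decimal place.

M(match) = 5508/8 = 688.500
M(non-match) = 6671/9 = 741.222
Difference = 741.222 − 688.500 = 52.722 ms

52.7 ms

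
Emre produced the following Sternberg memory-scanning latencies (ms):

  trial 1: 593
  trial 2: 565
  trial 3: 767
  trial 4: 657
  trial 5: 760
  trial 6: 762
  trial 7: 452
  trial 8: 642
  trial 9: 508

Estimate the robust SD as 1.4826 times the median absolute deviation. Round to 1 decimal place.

174.9 ms

Sorted: 452, 508, 565, 593, 642, 657, 760, 762, 767 → median = 642
|x − 642| sorted: 0, 15, 49, 77, 118, 120, 125, 134, 190 → MAD = 118
Robust SD ≈ 1.4826 × 118 = 174.947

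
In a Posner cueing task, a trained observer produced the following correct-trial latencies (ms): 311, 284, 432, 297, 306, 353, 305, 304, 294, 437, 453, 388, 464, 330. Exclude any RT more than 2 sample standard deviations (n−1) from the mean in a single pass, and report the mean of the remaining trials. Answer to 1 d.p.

n = 14, ΣRT = 4958, M = 354.143
Σ(x−M)² = 57409.71; s = √(57409.71/13) = 66.454
Cutoffs: 354.143 ± 2·66.454 → [221.2, 487.1]
No RTs fall outside the cutoffs; all 14 retained. Mean = 4958/14 = 354.143

354.1 ms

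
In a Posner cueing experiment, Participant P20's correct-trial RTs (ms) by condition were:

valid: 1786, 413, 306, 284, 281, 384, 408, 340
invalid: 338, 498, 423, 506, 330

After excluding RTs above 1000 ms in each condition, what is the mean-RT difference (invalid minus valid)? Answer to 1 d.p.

valid: exclude 1786
M(valid) = 2416/7 = 345.143
M(invalid) = 2095/5 = 419.000
Difference = 419.000 − 345.143 = 73.857 ms

73.9 ms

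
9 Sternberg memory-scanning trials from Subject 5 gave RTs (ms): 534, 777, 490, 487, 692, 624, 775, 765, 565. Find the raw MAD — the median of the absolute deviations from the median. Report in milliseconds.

134 ms

Sorted: 487, 490, 534, 565, 624, 692, 765, 775, 777 → median = 624
|x − 624|: 90, 153, 134, 137, 68, 0, 151, 141, 59
Sorted deviations: 0, 59, 68, 90, 134, 137, 141, 151, 153 → MAD = 134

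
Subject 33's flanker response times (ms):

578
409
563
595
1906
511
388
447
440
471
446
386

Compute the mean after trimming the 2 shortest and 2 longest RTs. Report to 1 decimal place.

483.1 ms

Sorted: 386, 388, 409, 440, 446, 447, 471, 511, 563, 578, 595, 1906
Drop lowest 2 (386, 388) and highest 2 (595, 1906)
Remaining (n=8): Σ = 3865, mean = 3865/8 = 483.125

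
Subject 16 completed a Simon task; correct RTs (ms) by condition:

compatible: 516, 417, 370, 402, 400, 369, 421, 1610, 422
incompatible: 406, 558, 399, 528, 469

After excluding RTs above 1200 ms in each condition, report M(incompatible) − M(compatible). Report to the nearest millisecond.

57 ms

compatible: exclude 1610
M(compatible) = 3317/8 = 414.625
M(incompatible) = 2360/5 = 472.000
Difference = 472.000 − 414.625 = 57.375 ms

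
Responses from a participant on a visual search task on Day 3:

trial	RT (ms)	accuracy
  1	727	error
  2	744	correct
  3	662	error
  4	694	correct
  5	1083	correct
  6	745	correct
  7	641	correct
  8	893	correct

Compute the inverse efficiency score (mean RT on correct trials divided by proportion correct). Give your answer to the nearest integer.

1067 ms

Correct trials (n=6): 744, 694, 1083, 745, 641, 893
Mean correct RT = 4800/6 = 800.0000 ms
Proportion correct = 6/8
IES = 800.0000 / (6/8) = 1066.667 ms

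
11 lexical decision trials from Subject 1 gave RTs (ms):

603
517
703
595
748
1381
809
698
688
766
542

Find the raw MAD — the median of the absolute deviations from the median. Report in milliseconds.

Sorted: 517, 542, 595, 603, 688, 698, 703, 748, 766, 809, 1381 → median = 698
|x − 698|: 95, 181, 5, 103, 50, 683, 111, 0, 10, 68, 156
Sorted deviations: 0, 5, 10, 50, 68, 95, 103, 111, 156, 181, 683 → MAD = 95

95 ms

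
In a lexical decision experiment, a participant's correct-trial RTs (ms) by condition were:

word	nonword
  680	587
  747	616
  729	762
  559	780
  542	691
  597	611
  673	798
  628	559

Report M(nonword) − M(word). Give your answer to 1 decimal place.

31.1 ms

M(word) = 5155/8 = 644.375
M(nonword) = 5404/8 = 675.500
Difference = 675.500 − 644.375 = 31.125 ms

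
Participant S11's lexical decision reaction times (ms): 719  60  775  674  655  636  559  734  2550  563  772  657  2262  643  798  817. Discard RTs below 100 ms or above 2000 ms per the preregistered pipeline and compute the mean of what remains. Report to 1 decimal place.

692.5 ms

Excluded: 60, 2262, 2550
Retained (n=13): Σ = 9002
Mean = 9002/13 = 692.4615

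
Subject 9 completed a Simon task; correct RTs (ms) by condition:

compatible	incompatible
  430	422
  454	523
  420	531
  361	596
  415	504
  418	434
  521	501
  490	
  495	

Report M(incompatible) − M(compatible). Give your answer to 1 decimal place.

56.7 ms

M(compatible) = 4004/9 = 444.889
M(incompatible) = 3511/7 = 501.571
Difference = 501.571 − 444.889 = 56.683 ms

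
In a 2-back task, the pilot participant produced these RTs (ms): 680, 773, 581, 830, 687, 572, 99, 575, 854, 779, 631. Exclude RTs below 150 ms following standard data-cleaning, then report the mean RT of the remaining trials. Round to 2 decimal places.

Excluded: 99
Retained (n=10): Σ = 6962
Mean = 6962/10 = 696.2000

696.20 ms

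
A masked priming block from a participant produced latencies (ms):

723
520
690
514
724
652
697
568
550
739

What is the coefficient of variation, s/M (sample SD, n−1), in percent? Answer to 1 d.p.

14.1%

n = 10, Σ = 6377, M = 637.7000
Σ(x−M)² = 73146.100; s = √(73146.100/9) = 90.1518
CV = 90.1518 / 637.7000 = 0.14137 = 14.137%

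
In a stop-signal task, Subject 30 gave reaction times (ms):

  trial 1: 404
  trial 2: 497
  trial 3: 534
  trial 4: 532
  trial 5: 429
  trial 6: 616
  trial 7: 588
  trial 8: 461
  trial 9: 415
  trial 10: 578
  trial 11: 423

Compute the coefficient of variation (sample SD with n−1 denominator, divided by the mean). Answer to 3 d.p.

0.153

n = 11, Σ = 5477, M = 497.9091
Σ(x−M)² = 58356.909; s = √(58356.909/10) = 76.3917
CV = 76.3917 / 497.9091 = 0.15342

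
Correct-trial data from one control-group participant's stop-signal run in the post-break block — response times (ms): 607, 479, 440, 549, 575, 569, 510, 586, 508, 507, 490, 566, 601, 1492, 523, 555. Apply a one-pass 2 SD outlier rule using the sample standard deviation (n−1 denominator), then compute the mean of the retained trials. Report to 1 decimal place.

537.7 ms

n = 16, ΣRT = 9557, M = 597.312
Σ(x−M)² = 886645.44; s = √(886645.44/15) = 243.125
Cutoffs: 597.312 ± 2·243.125 → [111.1, 1083.6]
Outside: 1492 → excluded.
Retained (n=15): Σ = 8065, mean = 8065/15 = 537.667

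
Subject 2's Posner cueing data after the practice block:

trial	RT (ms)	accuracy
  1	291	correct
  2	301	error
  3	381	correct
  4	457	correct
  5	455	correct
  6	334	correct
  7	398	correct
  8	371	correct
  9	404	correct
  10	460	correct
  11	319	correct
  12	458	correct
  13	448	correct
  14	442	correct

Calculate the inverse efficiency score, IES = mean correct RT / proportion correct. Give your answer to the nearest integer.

432 ms

Correct trials (n=13): 291, 381, 457, 455, 334, 398, 371, 404, 460, 319, 458, 448, 442
Mean correct RT = 5218/13 = 401.3846 ms
Proportion correct = 13/14
IES = 401.3846 / (13/14) = 432.260 ms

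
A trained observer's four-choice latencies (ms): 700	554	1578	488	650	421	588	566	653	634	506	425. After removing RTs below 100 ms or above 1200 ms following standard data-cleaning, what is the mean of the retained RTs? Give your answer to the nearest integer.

Excluded: 1578
Retained (n=11): Σ = 6185
Mean = 6185/11 = 562.2727

562 ms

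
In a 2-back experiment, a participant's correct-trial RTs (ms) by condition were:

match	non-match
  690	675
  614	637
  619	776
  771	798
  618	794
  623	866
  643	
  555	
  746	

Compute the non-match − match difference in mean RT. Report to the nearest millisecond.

104 ms

M(match) = 5879/9 = 653.222
M(non-match) = 4546/6 = 757.667
Difference = 757.667 − 653.222 = 104.444 ms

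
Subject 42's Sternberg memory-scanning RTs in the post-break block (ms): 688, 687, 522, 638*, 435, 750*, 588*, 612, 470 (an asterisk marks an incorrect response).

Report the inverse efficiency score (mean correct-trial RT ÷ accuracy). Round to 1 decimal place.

Correct trials (n=6): 688, 687, 522, 435, 612, 470
Mean correct RT = 3414/6 = 569.0000 ms
Proportion correct = 6/9
IES = 569.0000 / (6/9) = 853.500 ms

853.5 ms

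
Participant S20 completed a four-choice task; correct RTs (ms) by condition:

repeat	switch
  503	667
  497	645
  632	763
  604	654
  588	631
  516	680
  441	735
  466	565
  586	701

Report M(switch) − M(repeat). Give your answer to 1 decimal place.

134.2 ms

M(repeat) = 4833/9 = 537.000
M(switch) = 6041/9 = 671.222
Difference = 671.222 − 537.000 = 134.222 ms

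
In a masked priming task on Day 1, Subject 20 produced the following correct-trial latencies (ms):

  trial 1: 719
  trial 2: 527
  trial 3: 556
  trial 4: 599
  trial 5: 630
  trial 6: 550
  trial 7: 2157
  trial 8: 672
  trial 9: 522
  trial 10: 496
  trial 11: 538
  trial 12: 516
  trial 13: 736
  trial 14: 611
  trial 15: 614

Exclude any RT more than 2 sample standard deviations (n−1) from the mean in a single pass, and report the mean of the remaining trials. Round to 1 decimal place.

n = 15, ΣRT = 10443, M = 696.200
Σ(x−M)² = 2362056.40; s = √(2362056.40/14) = 410.753
Cutoffs: 696.200 ± 2·410.753 → [-125.3, 1517.7]
Outside: 2157 → excluded.
Retained (n=14): Σ = 8286, mean = 8286/14 = 591.857

591.9 ms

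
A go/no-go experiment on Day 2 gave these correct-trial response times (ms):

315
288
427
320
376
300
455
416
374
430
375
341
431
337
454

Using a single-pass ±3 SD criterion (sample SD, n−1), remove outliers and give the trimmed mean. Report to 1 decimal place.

375.9 ms

n = 15, ΣRT = 5639, M = 375.933
Σ(x−M)² = 45594.93; s = √(45594.93/14) = 57.068
Cutoffs: 375.933 ± 3·57.068 → [204.7, 547.1]
No RTs fall outside the cutoffs; all 15 retained. Mean = 5639/15 = 375.933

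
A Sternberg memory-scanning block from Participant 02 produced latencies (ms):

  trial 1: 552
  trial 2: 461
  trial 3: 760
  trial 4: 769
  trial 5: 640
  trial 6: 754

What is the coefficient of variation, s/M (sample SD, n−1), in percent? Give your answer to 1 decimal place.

19.6%

n = 6, Σ = 3936, M = 656.0000
Σ(x−M)² = 82286.000; s = √(82286.000/5) = 128.2856
CV = 128.2856 / 656.0000 = 0.19556 = 19.556%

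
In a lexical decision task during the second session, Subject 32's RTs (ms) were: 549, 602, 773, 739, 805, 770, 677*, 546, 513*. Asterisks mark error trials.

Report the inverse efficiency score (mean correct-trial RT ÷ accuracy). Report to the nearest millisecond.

Correct trials (n=7): 549, 602, 773, 739, 805, 770, 546
Mean correct RT = 4784/7 = 683.4286 ms
Proportion correct = 7/9
IES = 683.4286 / (7/9) = 878.694 ms

879 ms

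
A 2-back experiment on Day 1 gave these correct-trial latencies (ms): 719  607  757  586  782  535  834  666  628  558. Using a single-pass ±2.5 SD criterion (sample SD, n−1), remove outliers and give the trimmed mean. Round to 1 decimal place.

n = 10, ΣRT = 6672, M = 667.200
Σ(x−M)² = 92905.60; s = √(92905.60/9) = 101.601
Cutoffs: 667.200 ± 2.5·101.601 → [413.2, 921.2]
No RTs fall outside the cutoffs; all 10 retained. Mean = 6672/10 = 667.200

667.2 ms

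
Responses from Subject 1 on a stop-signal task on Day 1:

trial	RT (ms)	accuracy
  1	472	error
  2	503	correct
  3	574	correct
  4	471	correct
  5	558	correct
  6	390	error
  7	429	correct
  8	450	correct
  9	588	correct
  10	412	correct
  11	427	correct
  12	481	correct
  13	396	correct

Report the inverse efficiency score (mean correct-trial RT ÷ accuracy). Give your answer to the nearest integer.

Correct trials (n=11): 503, 574, 471, 558, 429, 450, 588, 412, 427, 481, 396
Mean correct RT = 5289/11 = 480.8182 ms
Proportion correct = 11/13
IES = 480.8182 / (11/13) = 568.240 ms

568 ms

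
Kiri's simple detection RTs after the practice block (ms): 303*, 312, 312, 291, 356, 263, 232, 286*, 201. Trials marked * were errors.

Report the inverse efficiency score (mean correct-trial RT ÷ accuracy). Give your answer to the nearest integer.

Correct trials (n=7): 312, 312, 291, 356, 263, 232, 201
Mean correct RT = 1967/7 = 281.0000 ms
Proportion correct = 7/9
IES = 281.0000 / (7/9) = 361.286 ms

361 ms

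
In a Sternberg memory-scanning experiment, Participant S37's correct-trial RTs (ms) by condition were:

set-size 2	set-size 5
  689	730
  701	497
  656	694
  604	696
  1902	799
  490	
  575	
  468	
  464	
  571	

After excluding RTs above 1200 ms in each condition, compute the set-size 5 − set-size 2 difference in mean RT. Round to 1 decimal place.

103.4 ms

set-size 2: exclude 1902
M(set-size 2) = 5218/9 = 579.778
M(set-size 5) = 3416/5 = 683.200
Difference = 683.200 − 579.778 = 103.422 ms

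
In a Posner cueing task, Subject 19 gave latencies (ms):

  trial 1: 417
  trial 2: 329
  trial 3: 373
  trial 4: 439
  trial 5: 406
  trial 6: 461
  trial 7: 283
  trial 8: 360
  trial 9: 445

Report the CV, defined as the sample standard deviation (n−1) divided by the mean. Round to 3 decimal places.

n = 9, Σ = 3513, M = 390.3333
Σ(x−M)² = 27810.000; s = √(27810.000/8) = 58.9597
CV = 58.9597 / 390.3333 = 0.15105

0.151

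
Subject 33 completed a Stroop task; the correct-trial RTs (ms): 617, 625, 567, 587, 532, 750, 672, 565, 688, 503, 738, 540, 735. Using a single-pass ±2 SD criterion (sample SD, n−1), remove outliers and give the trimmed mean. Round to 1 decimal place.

n = 13, ΣRT = 8119, M = 624.538
Σ(x−M)² = 85899.23; s = √(85899.23/12) = 84.607
Cutoffs: 624.538 ± 2·84.607 → [455.3, 793.8]
No RTs fall outside the cutoffs; all 13 retained. Mean = 8119/13 = 624.538

624.5 ms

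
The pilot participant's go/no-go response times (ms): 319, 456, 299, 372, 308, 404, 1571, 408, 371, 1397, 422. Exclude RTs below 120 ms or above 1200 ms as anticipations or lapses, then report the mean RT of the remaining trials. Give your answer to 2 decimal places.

373.22 ms

Excluded: 1397, 1571
Retained (n=9): Σ = 3359
Mean = 3359/9 = 373.2222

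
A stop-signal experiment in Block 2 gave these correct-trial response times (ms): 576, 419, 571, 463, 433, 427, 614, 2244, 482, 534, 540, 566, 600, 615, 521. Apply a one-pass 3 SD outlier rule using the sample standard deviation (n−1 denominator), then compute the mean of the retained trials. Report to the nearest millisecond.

526 ms

n = 15, ΣRT = 9605, M = 640.333
Σ(x−M)² = 2818797.33; s = √(2818797.33/14) = 448.712
Cutoffs: 640.333 ± 3·448.712 → [-705.8, 1986.5]
Outside: 2244 → excluded.
Retained (n=14): Σ = 7361, mean = 7361/14 = 525.786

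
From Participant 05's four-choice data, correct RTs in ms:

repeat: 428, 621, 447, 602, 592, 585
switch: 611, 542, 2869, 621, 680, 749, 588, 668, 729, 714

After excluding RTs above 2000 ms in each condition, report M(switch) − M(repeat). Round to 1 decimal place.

109.9 ms

switch: exclude 2869
M(repeat) = 3275/6 = 545.833
M(switch) = 5902/9 = 655.778
Difference = 655.778 − 545.833 = 109.944 ms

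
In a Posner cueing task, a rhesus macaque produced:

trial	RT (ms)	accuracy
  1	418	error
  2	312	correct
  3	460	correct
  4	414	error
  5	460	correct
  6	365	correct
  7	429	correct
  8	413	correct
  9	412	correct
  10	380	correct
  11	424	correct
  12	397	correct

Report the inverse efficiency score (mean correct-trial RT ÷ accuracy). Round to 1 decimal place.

486.2 ms

Correct trials (n=10): 312, 460, 460, 365, 429, 413, 412, 380, 424, 397
Mean correct RT = 4052/10 = 405.2000 ms
Proportion correct = 10/12
IES = 405.2000 / (10/12) = 486.240 ms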